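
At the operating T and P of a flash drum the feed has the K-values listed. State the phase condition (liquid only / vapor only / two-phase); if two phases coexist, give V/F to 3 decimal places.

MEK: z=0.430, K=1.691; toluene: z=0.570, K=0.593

two-phase, V/F = 0.232

ΣzᵢKᵢ = 1.065; Σzᵢ/Kᵢ = 1.216.
Both exceed 1, so a two-phase solution exists.
Let ψ = V/F and solve Σ zᵢ(Kᵢ−1)/(1+ψ(Kᵢ−1)) = 0.
Newton–Raphson from ψ = 0.37:
  ψ = 0.370: g = -0.0365, g' = -0.261 → ψ = 0.230
  ψ = 0.230: g = 0.0004, g' = -0.268 → ψ = 0.232
Converged at ψ = 0.232.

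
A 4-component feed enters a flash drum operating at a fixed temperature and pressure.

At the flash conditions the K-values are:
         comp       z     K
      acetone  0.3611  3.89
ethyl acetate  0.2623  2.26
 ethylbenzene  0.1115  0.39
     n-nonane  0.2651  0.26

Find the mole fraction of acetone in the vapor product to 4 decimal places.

Rachford–Rice: g(ψ) = Σ zᵢ(Kᵢ−1)/(1+ψ(Kᵢ−1)) = 0.
Check two-phase: ΣzᵢKᵢ = 2.1099 > 1 and Σzᵢ/Kᵢ = 1.5144 > 1, so g(0) = 1.1099 > 0 and g(1) = -0.5144 < 0.
Newton iteration, ψ⁰ = 0.5:
  ψ = 0.5000: g = 0.22033, g' = -1.1129 → ψ = 0.6980
  ψ = 0.6980: g = -0.00246, g' = -1.1960 → ψ = 0.6959
Converged at ψ = 0.6959.
Compositions from xᵢ = zᵢ/(1+ψ(Kᵢ−1)), yᵢ = Kᵢxᵢ:
  acetone: x = 0.1199, y = 0.4665
  ethyl acetate: x = 0.1398, y = 0.3158
  ethylbenzene: x = 0.1937, y = 0.0756
  n-nonane: x = 0.5466, y = 0.1421

y_acetone = 0.4665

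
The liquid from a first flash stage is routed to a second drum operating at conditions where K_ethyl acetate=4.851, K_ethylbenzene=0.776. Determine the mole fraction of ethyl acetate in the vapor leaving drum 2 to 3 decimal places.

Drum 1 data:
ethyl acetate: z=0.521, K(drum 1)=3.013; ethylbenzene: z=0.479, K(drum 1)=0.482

Drum 1:
Rachford–Rice: g(ψ₁) = Σ zᵢ(Kᵢ−1)/(1+ψ₁(Kᵢ−1)) = 0.
g(0) = ΣzᵢKᵢ − 1 = 0.801 and g(1) = 1 − Σzᵢ/Kᵢ = -0.167, so a root lies in (0, 1).
Binary case is linear: z₁(K₁−1)(1+ψ₁(K₂−1)) + z₂(K₂−1)(1+ψ₁(K₁−1)) = 0
⇒ ψ₁ = [z₁(K₁−1)+z₂(K₂−1)] / [−(K₁−1)(K₂−1)] = 0.8007/1.0427 = 0.768
Drum-1 compositions:
  ethyl acetate: x = 0.205, y = 0.617
  ethylbenzene: x = 0.795, y = 0.383
Drum-2 feed = drum-1 liquid: z₂ = (0.2047, 0.7953).
Drum 2:
Rachford–Rice: g(ψ₂) = Σ zᵢ(Kᵢ−1)/(1+ψ₂(Kᵢ−1)) = 0.
g(0) = ΣzᵢKᵢ − 1 = 0.610 and g(1) = 1 − Σzᵢ/Kᵢ = -0.067, so a root lies in (0, 1).
Binary case is linear: z₁(K₁−1)(1+ψ₂(K₂−1)) + z₂(K₂−1)(1+ψ₂(K₁−1)) = 0
⇒ ψ₂ = [z₁(K₁−1)+z₂(K₂−1)] / [−(K₁−1)(K₂−1)] = 0.6100/0.8626 = 0.707
  ethyl acetate: x = 0.055, y = 0.267
  ethylbenzene: x = 0.945, y = 0.733

y_ethyl acetate (drum 2) = 0.267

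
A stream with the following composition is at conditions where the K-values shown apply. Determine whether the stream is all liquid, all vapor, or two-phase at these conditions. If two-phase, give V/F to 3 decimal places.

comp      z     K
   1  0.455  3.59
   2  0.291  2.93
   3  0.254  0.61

all vapor

ΣzᵢKᵢ = 2.641; Σzᵢ/Kᵢ = 0.642.
Since Σzᵢ/Kᵢ < 1 the mixture is above its dew point — single vapor phase.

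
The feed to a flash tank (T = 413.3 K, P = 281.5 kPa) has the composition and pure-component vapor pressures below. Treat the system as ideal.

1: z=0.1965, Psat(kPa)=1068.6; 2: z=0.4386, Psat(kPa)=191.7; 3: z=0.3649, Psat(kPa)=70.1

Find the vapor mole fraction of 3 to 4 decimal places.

Raoult's law: Kᵢ = Pᵢˢᵃᵗ/P = Pᵢˢᵃᵗ/281.5.
  K_1 = 1068.6/281.5 = 3.796092, K_2 = 191.7/281.5 = 0.680995, K_3 = 70.1/281.5 = 0.249023
Material balance + equilibrium reduce to Σ zᵢ(Kᵢ−1)/(1+V/F(Kᵢ−1)) = 0.
Check two-phase: ΣzᵢKᵢ = 1.1355 > 1 and Σzᵢ/Kᵢ = 2.1611 > 1, so g(0) = 0.1355 > 0 and g(1) = -1.1611 < 0.
Newton iteration, V/F⁰ = 0.58:
  V/F = 0.5800: g = -0.44761, g' = -0.9367 → V/F = 0.1021
  V/F = 0.1021: g = -0.01403, g' = -1.2187 → V/F = 0.0906
  V/F = 0.0906: g = 0.00025, g' = -1.2622 → V/F = 0.0908
Converged at V/F = 0.0908.
Compositions from xᵢ = zᵢ/(1+V/F(Kᵢ−1)), yᵢ = Kᵢxᵢ:
  1: x = 0.1567, y = 0.5949
  2: x = 0.4517, y = 0.3076
  3: x = 0.3916, y = 0.0975

y_3 = 0.0975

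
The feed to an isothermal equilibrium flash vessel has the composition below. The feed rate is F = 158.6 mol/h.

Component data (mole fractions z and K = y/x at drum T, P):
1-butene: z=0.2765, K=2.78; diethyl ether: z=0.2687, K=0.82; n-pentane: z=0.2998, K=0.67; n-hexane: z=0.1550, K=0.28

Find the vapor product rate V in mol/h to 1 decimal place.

V = 52.7 mol/h

Iterate (Newton) starting at ψ = 0.6:
  ψ = 0.6000: g = -0.13607, g' = -0.5156 → ψ = 0.3361
  ψ = 0.3361: g = -0.00204, g' = -0.5340 → ψ = 0.3323
Converged at ψ = 0.3323.
Then V = ψ·F = 0.3323·158.6 = 52.7 mol/h and L = F − V = 105.9 mol/h.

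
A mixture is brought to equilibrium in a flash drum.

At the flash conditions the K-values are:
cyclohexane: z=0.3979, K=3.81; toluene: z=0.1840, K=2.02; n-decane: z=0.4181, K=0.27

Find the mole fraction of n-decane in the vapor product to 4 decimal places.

Material balance + equilibrium reduce to Σ zᵢ(Kᵢ−1)/(1+ψ(Kᵢ−1)) = 0.
Feasibility: ΣzᵢKᵢ = 2.0006, Σzᵢ/Kᵢ = 1.7440 — both > 1, two phases present.
Newton iteration, ψ⁰ = 0.33:
  ψ = 0.3300: g = 0.31848, g' = -1.3397 → ψ = 0.5677
  ψ = 0.5677: g = 0.02843, g' = -1.1930 → ψ = 0.5916
  ψ = 0.5916: g = -0.00017, g' = -1.2080 → ψ = 0.5914
Converged at ψ = 0.5914.
Compositions from xᵢ = zᵢ/(1+ψ(Kᵢ−1)), yᵢ = Kᵢxᵢ:
  cyclohexane: x = 0.1495, y = 0.5695
  toluene: x = 0.1148, y = 0.2318
  n-decane: x = 0.7358, y = 0.1987

y_n-decane = 0.1987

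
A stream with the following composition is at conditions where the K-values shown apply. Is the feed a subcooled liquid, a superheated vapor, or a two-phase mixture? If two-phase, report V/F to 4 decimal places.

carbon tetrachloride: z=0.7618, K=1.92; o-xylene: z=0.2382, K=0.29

ΣzᵢKᵢ = 1.5317; Σzᵢ/Kᵢ = 1.2182.
Both exceed 1, so a two-phase solution exists.
Material balance + equilibrium reduce to Σ zᵢ(Kᵢ−1)/(1+ψ(Kᵢ−1)) = 0.
Iterate (Newton) starting at ψ = 0.63:
  ψ = 0.6300: g = 0.13770, g' = -0.6515 → ψ = 0.8414
  ψ = 0.8414: g = -0.02498, g' = -0.9456 → ψ = 0.8149
  ψ = 0.8149: g = -0.00080, g' = -0.8868 → ψ = 0.8140
Converged at ψ = 0.8140.

two-phase, V/F = 0.8140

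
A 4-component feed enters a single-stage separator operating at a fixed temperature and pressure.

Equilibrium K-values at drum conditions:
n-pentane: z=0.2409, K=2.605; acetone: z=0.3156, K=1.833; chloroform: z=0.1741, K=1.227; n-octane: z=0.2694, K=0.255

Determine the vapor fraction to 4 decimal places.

Newton iteration, ψ⁰ = 0.5:
  ψ = 0.5000: g = 0.11575, g' = -0.6871 → ψ = 0.6685
  ψ = 0.6685: g = -0.01010, g' = -0.8349 → ψ = 0.6564
  ψ = 0.6564: g = -0.00010, g' = -0.8181 → ψ = 0.6562
Converged at ψ = 0.6562.

ψ = 0.6562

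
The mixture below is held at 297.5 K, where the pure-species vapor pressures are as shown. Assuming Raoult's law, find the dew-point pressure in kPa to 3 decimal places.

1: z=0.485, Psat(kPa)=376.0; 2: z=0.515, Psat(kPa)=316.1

Pdew = 342.568 kPa

At the dew point ψ → 1, so Σzᵢ/Kᵢ = 1 with Kᵢ = Pᵢˢᵃᵗ/P ⇒ 1/P = Σzᵢ/Pᵢˢᵃᵗ.
1/P = 0.485/376.0 + 0.515/316.1 = 0.002919 ⇒ P = 342.568 kPa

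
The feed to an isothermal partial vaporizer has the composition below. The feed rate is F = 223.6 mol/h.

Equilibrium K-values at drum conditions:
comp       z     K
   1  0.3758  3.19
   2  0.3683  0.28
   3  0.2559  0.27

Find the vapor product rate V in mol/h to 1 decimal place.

V = 52.3 mol/h

Let ψ = V/F and solve Σ zᵢ(Kᵢ−1)/(1+ψ(Kᵢ−1)) = 0.
Check two-phase: ΣzᵢKᵢ = 1.3710 > 1 and Σzᵢ/Kᵢ = 2.3809 > 1, so g(0) = 0.3710 > 0 and g(1) = -1.3809 < 0.
Iterate (Newton) starting at ψ = 0.5:
  ψ = 0.5000: g = -0.31568, g' = -1.2150 → ψ = 0.2402
  ψ = 0.2402: g = -0.00782, g' = -1.2536 → ψ = 0.2339
  ψ = 0.2339: g = 0.00003, g' = -1.2625 → ψ = 0.2340
Converged at ψ = 0.2340.
Then V = ψ·F = 0.2340·223.6 = 52.3 mol/h and L = F − V = 171.3 mol/h.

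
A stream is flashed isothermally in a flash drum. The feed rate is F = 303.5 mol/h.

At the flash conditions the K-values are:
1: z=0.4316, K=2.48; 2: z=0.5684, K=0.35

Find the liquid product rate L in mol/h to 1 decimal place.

L = 218.5 mol/h

Let β = V/F and solve Σ zᵢ(Kᵢ−1)/(1+β(Kᵢ−1)) = 0.
Check two-phase: ΣzᵢKᵢ = 1.2693 > 1 and Σzᵢ/Kᵢ = 1.7980 > 1, so g(0) = 0.2693 > 0 and g(1) = -0.7980 < 0.
Binary case is linear: z₁(K₁−1)(1+β(K₂−1)) + z₂(K₂−1)(1+β(K₁−1)) = 0
⇒ β = [z₁(K₁−1)+z₂(K₂−1)] / [−(K₁−1)(K₂−1)] = 0.26931/0.96200 = 0.2799
Then V = β·F = 0.2799·303.5 = 85.0 mol/h and L = F − V = 218.5 mol/h.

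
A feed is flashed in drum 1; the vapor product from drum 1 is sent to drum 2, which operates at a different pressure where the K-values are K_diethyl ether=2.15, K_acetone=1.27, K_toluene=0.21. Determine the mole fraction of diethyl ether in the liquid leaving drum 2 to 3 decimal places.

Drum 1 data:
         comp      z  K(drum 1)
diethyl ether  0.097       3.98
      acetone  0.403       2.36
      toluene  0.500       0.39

x_diethyl ether (drum 2) = 0.119

Drum 1:
Rachford–Rice: g(ψ₁) = Σ zᵢ(Kᵢ−1)/(1+ψ₁(Kᵢ−1)) = 0.
Feasibility: ΣzᵢKᵢ = 1.532, Σzᵢ/Kᵢ = 1.477 — both > 1, two phases present.
Newton iteration, ψ₁⁰ = 0.33:
  ψ₁ = 0.330: g = 0.1422, g' = -0.866 → ψ₁ = 0.494
  ψ₁ = 0.494: g = 0.0080, g' = -0.789 → ψ₁ = 0.504
Converged at ψ₁ = 0.504.
Drum-1 compositions:
  diethyl ether: x = 0.039, y = 0.154
  acetone: x = 0.239, y = 0.564
  toluene: x = 0.722, y = 0.282
Drum-2 feed = drum-1 vapor: z₂ = (0.1542, 0.5641, 0.2817).
Drum 2:
Let ψ₂ = V/F and solve Σ zᵢ(Kᵢ−1)/(1+ψ₂(Kᵢ−1)) = 0.
Check two-phase: ΣzᵢKᵢ = 1.107 > 1 and Σzᵢ/Kᵢ = 1.857 > 1, so g(0) = 0.107 > 0 and g(1) = -0.857 < 0.
Newton–Raphson from ψ₂ = 0.5:
  ψ₂ = 0.500: g = -0.1210, g' = -0.594 → ψ₂ = 0.296
  ψ₂ = 0.296: g = -0.0173, g' = -0.448 → ψ₂ = 0.258
  ψ₂ = 0.258: g = -0.0003, g' = -0.435 → ψ₂ = 0.257
Converged at ψ₂ = 0.257.
  diethyl ether: x = 0.119, y = 0.256
  acetone: x = 0.527, y = 0.670
  toluene: x = 0.354, y = 0.074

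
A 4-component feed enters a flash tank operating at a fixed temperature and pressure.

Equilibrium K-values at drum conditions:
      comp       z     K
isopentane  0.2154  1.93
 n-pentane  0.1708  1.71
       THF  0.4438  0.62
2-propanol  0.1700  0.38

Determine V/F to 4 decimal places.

V/F = 0.1237

Material balance + equilibrium reduce to Σ zᵢ(Kᵢ−1)/(1+V/F(Kᵢ−1)) = 0.
Feasibility: ΣzᵢKᵢ = 1.0475, Σzᵢ/Kᵢ = 1.3747 — both > 1, two phases present.
Newton–Raphson from V/F = 0.44:
  V/F = 0.4400: g = -0.11289, g' = -0.3598 → V/F = 0.1262
  V/F = 0.1262: g = -0.00092, g' = -0.3694 → V/F = 0.1237
Converged at V/F = 0.1237.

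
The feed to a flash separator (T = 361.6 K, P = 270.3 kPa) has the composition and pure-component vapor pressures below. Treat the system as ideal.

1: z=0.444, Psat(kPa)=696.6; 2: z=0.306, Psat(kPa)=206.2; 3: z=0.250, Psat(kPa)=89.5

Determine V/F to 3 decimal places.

Raoult's law: Kᵢ = Pᵢˢᵃᵗ/P = Pᵢˢᵃᵗ/270.3.
  K_1 = 696.6/270.3 = 2.57714, K_2 = 206.2/270.3 = 0.76286, K_3 = 89.5/270.3 = 0.33111
Material balance + equilibrium reduce to Σ zᵢ(Kᵢ−1)/(1+V/F(Kᵢ−1)) = 0.
Feasibility: ΣzᵢKᵢ = 1.460, Σzᵢ/Kᵢ = 1.328 — both > 1, two phases present.
Iterate (Newton) starting at V/F = 0.53:
  V/F = 0.530: g = 0.0394, g' = -0.619 → V/F = 0.594
  V/F = 0.594: g = -0.0002, g' = -0.626 → V/F = 0.593
Converged at V/F = 0.593.

V/F = 0.593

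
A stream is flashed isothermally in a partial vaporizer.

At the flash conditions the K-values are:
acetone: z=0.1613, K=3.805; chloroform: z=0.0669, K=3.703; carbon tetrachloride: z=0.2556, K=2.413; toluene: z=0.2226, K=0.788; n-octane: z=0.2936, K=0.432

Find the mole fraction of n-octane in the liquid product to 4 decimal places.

Rachford–Rice: g(ψ) = Σ zᵢ(Kᵢ−1)/(1+ψ(Kᵢ−1)) = 0.
Feasibility: ΣzᵢKᵢ = 1.7805, Σzᵢ/Kᵢ = 1.1285 — both > 1, two phases present.
Newton iteration, ψ⁰ = 0.5:
  ψ = 0.5000: g = 0.19116, g' = -0.6808 → ψ = 0.7808
  ψ = 0.7808: g = 0.01546, g' = -0.6108 → ψ = 0.8061
  ψ = 0.8061: g = -0.00006, g' = -0.6161 → ψ = 0.8060
Converged at ψ = 0.8060.
Compositions from xᵢ = zᵢ/(1+ψ(Kᵢ−1)), yᵢ = Kᵢxᵢ:
  acetone: x = 0.0495, y = 0.1882
  chloroform: x = 0.0210, y = 0.0779
  carbon tetrachloride: x = 0.1195, y = 0.2884
  toluene: x = 0.2685, y = 0.2116
  n-octane: x = 0.5415, y = 0.2339

x_n-octane = 0.5415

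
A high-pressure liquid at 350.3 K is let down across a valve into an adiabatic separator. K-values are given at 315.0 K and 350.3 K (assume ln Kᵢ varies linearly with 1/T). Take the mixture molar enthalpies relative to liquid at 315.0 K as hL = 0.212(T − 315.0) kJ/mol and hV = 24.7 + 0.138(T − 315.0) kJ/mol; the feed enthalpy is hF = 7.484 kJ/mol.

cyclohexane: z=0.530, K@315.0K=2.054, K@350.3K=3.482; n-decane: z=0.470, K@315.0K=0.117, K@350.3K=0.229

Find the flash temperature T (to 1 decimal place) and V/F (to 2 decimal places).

T = 321.8 K, V/F = 0.25

Adiabatic flash: solve Rachford–Rice at each trial T, then check hF = ψ·hV(T) + (1−ψ)·hL(T).
  T = 315.0 K: K = (2.054, 0.117), RR gives ψ = 0.154, H_out = 3.811 kJ/mol
  T = 350.3 K: K = (3.482, 0.229), RR gives ψ = 0.498, H_out = 18.485 kJ/mol
  T = 332.6 K: K = (2.710, 0.166), RR gives ψ = 0.361, H_out = 12.178 kJ/mol
  T = 323.8 K: K = (2.368, 0.140), RR gives ψ = 0.273, H_out = 8.429 kJ/mol
  T = 319.4 K: K = (2.208, 0.128), RR gives ψ = 0.219, H_out = 6.266 kJ/mol
  T = 321.6 K: K = (2.287, 0.134), RR gives ψ = 0.247, H_out = 7.378 kJ/mol
Linear interpolation between T = 321.6 (H_out = 7.378) and T = 323.8 (H_out = 8.429) on hF = 7.484 gives T ≈ 321.8 K, at which ψ = 0.25.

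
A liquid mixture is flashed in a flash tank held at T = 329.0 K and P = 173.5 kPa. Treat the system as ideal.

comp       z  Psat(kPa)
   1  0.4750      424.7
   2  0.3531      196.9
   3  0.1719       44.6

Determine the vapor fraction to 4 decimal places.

Raoult's law: Kᵢ = Pᵢˢᵃᵗ/P = Pᵢˢᵃᵗ/173.5.
  K_1 = 424.7/173.5 = 2.447839, K_2 = 196.9/173.5 = 1.134870, K_3 = 44.6/173.5 = 0.257061
Let ψ = V/F and solve Σ zᵢ(Kᵢ−1)/(1+ψ(Kᵢ−1)) = 0.
Feasibility: ΣzᵢKᵢ = 1.6076, Σzᵢ/Kᵢ = 1.1739 — both > 1, two phases present.
Newton iteration, ψ⁰ = 0.62:
  ψ = 0.6200: g = 0.16958, g' = -0.6081 → ψ = 0.8989
  ψ = 0.8989: g = -0.04314, g' = -1.0529 → ψ = 0.8579
  ψ = 0.8579: g = -0.00275, g' = -0.9247 → ψ = 0.8549
Converged at ψ = 0.8549.

ψ = 0.8549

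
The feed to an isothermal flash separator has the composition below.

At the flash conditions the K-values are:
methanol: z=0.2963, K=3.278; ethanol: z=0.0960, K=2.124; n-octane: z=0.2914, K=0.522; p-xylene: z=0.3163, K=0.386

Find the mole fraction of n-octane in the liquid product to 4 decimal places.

x_n-octane = 0.3597

Material balance + equilibrium reduce to Σ zᵢ(Kᵢ−1)/(1+ψ(Kᵢ−1)) = 0.
g(0) = ΣzᵢKᵢ − 1 = 0.4494 and g(1) = 1 − Σzᵢ/Kᵢ = -0.5133, so a root lies in (0, 1).
Newton iteration, ψ⁰ = 0.48:
  ψ = 0.4800: g = -0.06362, g' = -0.7539 → ψ = 0.3956
  ψ = 0.3956: g = 0.00142, g' = -0.7928 → ψ = 0.3974
Converged at ψ = 0.3974.
Compositions from xᵢ = zᵢ/(1+ψ(Kᵢ−1)), yᵢ = Kᵢxᵢ:
  methanol: x = 0.1555, y = 0.5098
  ethanol: x = 0.0664, y = 0.1409
  n-octane: x = 0.3597, y = 0.1878
  p-xylene: x = 0.4184, y = 0.1615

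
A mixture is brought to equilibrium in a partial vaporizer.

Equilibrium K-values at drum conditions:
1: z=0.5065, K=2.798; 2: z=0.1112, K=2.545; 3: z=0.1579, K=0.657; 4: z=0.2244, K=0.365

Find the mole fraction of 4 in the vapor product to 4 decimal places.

Material balance + equilibrium reduce to Σ zᵢ(Kᵢ−1)/(1+V/F(Kᵢ−1)) = 0.
g(0) = ΣzᵢKᵢ − 1 = 0.8858 and g(1) = 1 − Σzᵢ/Kᵢ = -0.0798, so a root lies in (0, 1).
Newton iteration, V/F⁰ = 0.5:
  V/F = 0.5000: g = 0.30234, g' = -0.7599 → V/F = 0.8979
  V/F = 0.8979: g = 0.01054, g' = -0.8147 → V/F = 0.9108
  V/F = 0.9108: g = -0.00009, g' = -0.8294 → V/F = 0.9107
Converged at V/F = 0.9107.
Compositions from xᵢ = zᵢ/(1+V/F(Kᵢ−1)), yᵢ = Kᵢxᵢ:
  1: x = 0.1920, y = 0.5373
  2: x = 0.0462, y = 0.1176
  3: x = 0.2296, y = 0.1509
  4: x = 0.5321, y = 0.1942

y_4 = 0.1942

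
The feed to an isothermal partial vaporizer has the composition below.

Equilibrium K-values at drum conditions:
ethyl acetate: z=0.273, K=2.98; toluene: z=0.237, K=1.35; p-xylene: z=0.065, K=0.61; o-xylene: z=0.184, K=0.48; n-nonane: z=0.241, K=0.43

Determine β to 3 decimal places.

Newton iteration, β⁰ = 0.35:
  β = 0.350: g = 0.0752, g' = -0.606 → β = 0.474
  β = 0.474: g = 0.0036, g' = -0.556 → β = 0.481
Converged at β = 0.481.

β = 0.481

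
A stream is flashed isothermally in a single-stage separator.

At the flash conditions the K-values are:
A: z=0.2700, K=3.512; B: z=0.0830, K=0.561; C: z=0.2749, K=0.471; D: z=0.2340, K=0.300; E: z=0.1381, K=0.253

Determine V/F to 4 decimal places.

V/F = 0.1472

Rachford–Rice: g(V/F) = Σ zᵢ(Kᵢ−1)/(1+V/F(Kᵢ−1)) = 0.
g(0) = ΣzᵢKᵢ − 1 = 0.2294 and g(1) = 1 − Σzᵢ/Kᵢ = -1.1343, so a root lies in (0, 1).
Newton–Raphson from V/F = 0.5:
  V/F = 0.5000: g = -0.36043, g' = -0.9709 → V/F = 0.1288
  V/F = 0.1288: g = 0.02361, g' = -1.3120 → V/F = 0.1468
  V/F = 0.1468: g = 0.00050, g' = -1.2578 → V/F = 0.1472
Converged at V/F = 0.1472.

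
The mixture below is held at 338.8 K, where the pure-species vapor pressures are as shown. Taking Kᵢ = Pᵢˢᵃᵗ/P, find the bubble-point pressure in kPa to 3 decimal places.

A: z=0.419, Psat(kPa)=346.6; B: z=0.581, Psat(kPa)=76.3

At the bubble point ψ → 0, so ΣzᵢKᵢ = 1 with Kᵢ = Pᵢˢᵃᵗ/P ⇒ P = ΣzᵢPᵢˢᵃᵗ.
P = 0.419·346.6 + 0.581·76.3 = 189.556 kPa

Pbub = 189.556 kPa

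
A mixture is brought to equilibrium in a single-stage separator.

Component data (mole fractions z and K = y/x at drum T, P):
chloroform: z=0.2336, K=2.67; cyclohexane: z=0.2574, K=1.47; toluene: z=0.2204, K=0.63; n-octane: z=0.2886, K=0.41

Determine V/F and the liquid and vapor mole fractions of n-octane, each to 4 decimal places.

V/F = 0.4353, x_n-octane = 0.3883, y_n-octane = 0.1592

Rachford–Rice: g(V/F) = Σ zᵢ(Kᵢ−1)/(1+V/F(Kᵢ−1)) = 0.
g(0) = ΣzᵢKᵢ − 1 = 0.2593 and g(1) = 1 − Σzᵢ/Kᵢ = -0.3163, so a root lies in (0, 1).
Iterate (Newton) starting at V/F = 0.5:
  V/F = 0.5000: g = -0.03103, g' = -0.4783 → V/F = 0.4351
  V/F = 0.4351: g = 0.00009, g' = -0.4824 → V/F = 0.4353
Converged at V/F = 0.4353.
Compositions from xᵢ = zᵢ/(1+V/F(Kᵢ−1)), yᵢ = Kᵢxᵢ:
  chloroform: x = 0.1353, y = 0.3612
  cyclohexane: x = 0.2137, y = 0.3141
  toluene: x = 0.2627, y = 0.1655
  n-octane: x = 0.3883, y = 0.1592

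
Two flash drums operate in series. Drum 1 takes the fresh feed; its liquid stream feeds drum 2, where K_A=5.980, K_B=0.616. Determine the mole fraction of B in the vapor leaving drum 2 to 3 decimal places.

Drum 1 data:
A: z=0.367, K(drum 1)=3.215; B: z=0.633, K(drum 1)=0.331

y_B (drum 2) = 0.572

Drum 1:
Material balance + equilibrium reduce to Σ zᵢ(Kᵢ−1)/(1+ψ₁(Kᵢ−1)) = 0.
g(0) = ΣzᵢKᵢ − 1 = 0.389 and g(1) = 1 − Σzᵢ/Kᵢ = -1.027, so a root lies in (0, 1).
Binary case is linear: z₁(K₁−1)(1+ψ₁(K₂−1)) + z₂(K₂−1)(1+ψ₁(K₁−1)) = 0
⇒ ψ₁ = [z₁(K₁−1)+z₂(K₂−1)] / [−(K₁−1)(K₂−1)] = 0.3894/1.4818 = 0.263
Drum-1 compositions:
  A: x = 0.232, y = 0.746
  B: x = 0.768, y = 0.254
Drum-2 feed = drum-1 liquid: z₂ = (0.2320, 0.7680).
Drum 2:
Binary case is linear: z₁(K₁−1)(1+ψ₂(K₂−1)) + z₂(K₂−1)(1+ψ₂(K₁−1)) = 0
⇒ ψ₂ = [z₁(K₁−1)+z₂(K₂−1)] / [−(K₁−1)(K₂−1)] = 0.8603/1.9123 = 0.450
  A: x = 0.072, y = 0.428
  B: x = 0.928, y = 0.572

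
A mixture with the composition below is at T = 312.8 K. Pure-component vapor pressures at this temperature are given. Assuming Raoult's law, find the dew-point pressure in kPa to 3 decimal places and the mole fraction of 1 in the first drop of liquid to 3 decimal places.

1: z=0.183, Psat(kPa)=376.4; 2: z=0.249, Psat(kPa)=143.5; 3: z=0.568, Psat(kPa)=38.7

Pdew = 59.177 kPa, x_1 = 0.029

At the dew point ψ → 1, so Σzᵢ/Kᵢ = 1 with Kᵢ = Pᵢˢᵃᵗ/P ⇒ 1/P = Σzᵢ/Pᵢˢᵃᵗ.
1/P = 0.183/376.4 + 0.249/143.5 + 0.568/38.7 = 0.016898 ⇒ P = 59.177 kPa
xᵢ = zᵢP/Pᵢˢᵃᵗ ⇒ x_1 = 0.183·59.177/376.4 = 0.029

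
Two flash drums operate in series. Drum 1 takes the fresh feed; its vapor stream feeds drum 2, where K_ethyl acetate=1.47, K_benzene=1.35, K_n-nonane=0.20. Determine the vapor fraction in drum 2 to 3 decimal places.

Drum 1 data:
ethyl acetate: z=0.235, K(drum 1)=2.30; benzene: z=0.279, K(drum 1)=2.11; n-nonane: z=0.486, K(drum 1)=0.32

Drum 1:
Newton iteration, ψ₁⁰ = 0.5:
  ψ₁ = 0.500: g = -0.1164, g' = -0.804 → ψ₁ = 0.355
  ψ₁ = 0.355: g = -0.0046, g' = -0.753 → ψ₁ = 0.349
Converged at ψ₁ = 0.349.
Drum-1 compositions:
  ethyl acetate: x = 0.162, y = 0.372
  benzene: x = 0.201, y = 0.424
  n-nonane: x = 0.637, y = 0.204
Drum-2 feed = drum-1 vapor: z₂ = (0.3718, 0.4243, 0.2039).
Drum 2:
Material balance + equilibrium reduce to Σ zᵢ(Kᵢ−1)/(1+ψ₂(Kᵢ−1)) = 0.
Feasibility: ΣzᵢKᵢ = 1.160, Σzᵢ/Kᵢ = 1.587 — both > 1, two phases present.
Newton–Raphson from ψ₂ = 0.5:
  ψ₂ = 0.500: g = -0.0040, g' = -0.454 → ψ₂ = 0.491
Converged at ψ₂ = 0.491.
  ethyl acetate: x = 0.302, y = 0.444
  benzene: x = 0.362, y = 0.489
  n-nonane: x = 0.336, y = 0.067

V/F (drum 2) = 0.491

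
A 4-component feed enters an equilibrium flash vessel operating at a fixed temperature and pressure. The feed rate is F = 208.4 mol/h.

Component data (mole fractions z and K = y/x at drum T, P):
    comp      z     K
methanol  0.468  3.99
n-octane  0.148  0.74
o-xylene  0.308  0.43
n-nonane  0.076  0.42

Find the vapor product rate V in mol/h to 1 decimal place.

Material balance + equilibrium reduce to Σ zᵢ(Kᵢ−1)/(1+ψ(Kᵢ−1)) = 0.
Check two-phase: ΣzᵢKᵢ = 2.141 > 1 and Σzᵢ/Kᵢ = 1.215 > 1, so g(0) = 1.141 > 0 and g(1) = -0.215 < 0.
Iterate (Newton) starting at ψ = 0.31:
  ψ = 0.310: g = 0.4174, g' = -1.324 → ψ = 0.625
  ψ = 0.625: g = 0.0998, g' = -0.827 → ψ = 0.746
  ψ = 0.746: g = 0.0024, g' = -0.799 → ψ = 0.749
Converged at ψ = 0.749.
Then V = ψ·F = 0.7489·208.4 = 156.1 mol/h and L = F − V = 52.3 mol/h.

V = 156.1 mol/h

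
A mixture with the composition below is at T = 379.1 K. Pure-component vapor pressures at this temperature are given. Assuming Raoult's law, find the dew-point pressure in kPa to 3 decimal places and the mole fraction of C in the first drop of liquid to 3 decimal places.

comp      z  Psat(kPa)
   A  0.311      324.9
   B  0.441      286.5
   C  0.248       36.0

At the dew point ψ → 1, so Σzᵢ/Kᵢ = 1 with Kᵢ = Pᵢˢᵃᵗ/P ⇒ 1/P = Σzᵢ/Pᵢˢᵃᵗ.
1/P = 0.311/324.9 + 0.441/286.5 + 0.248/36.0 = 0.009385 ⇒ P = 106.549 kPa
xᵢ = zᵢP/Pᵢˢᵃᵗ ⇒ x_C = 0.248·106.549/36.0 = 0.734

Pdew = 106.549 kPa, x_C = 0.734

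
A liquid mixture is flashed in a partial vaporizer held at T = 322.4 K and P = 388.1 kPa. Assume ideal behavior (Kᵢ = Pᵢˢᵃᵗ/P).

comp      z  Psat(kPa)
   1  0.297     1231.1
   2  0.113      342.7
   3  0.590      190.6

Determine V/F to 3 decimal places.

Raoult's law: Kᵢ = Pᵢˢᵃᵗ/P = Pᵢˢᵃᵗ/388.1.
  K_1 = 1231.1/388.1 = 3.17212, K_2 = 342.7/388.1 = 0.88302, K_3 = 190.6/388.1 = 0.49111
Rachford–Rice: g(V/F) = Σ zᵢ(Kᵢ−1)/(1+V/F(Kᵢ−1)) = 0.
Feasibility: ΣzᵢKᵢ = 1.332, Σzᵢ/Kᵢ = 1.423 — both > 1, two phases present.
Newton–Raphson from V/F = 0.5:
  V/F = 0.500: g = -0.1075, g' = -0.599 → V/F = 0.320
  V/F = 0.320: g = 0.0079, g' = -0.707 → V/F = 0.332
Converged at V/F = 0.332.

V/F = 0.332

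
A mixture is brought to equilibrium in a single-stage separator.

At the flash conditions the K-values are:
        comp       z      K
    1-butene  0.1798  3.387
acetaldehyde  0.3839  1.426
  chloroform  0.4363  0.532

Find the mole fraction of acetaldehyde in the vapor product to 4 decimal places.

Rachford–Rice: g(V/F) = Σ zᵢ(Kᵢ−1)/(1+V/F(Kᵢ−1)) = 0.
Check two-phase: ΣzᵢKᵢ = 1.3885 > 1 and Σzᵢ/Kᵢ = 1.1424 > 1, so g(0) = 0.3885 > 0 and g(1) = -0.1424 < 0.
Newton–Raphson from V/F = 0.5:
  V/F = 0.5000: g = 0.06392, g' = -0.4231 → V/F = 0.6511
  V/F = 0.6511: g = 0.00240, g' = -0.3974 → V/F = 0.6571
Converged at V/F = 0.6571.
Compositions from xᵢ = zᵢ/(1+V/F(Kᵢ−1)), yᵢ = Kᵢxᵢ:
  1-butene: x = 0.0700, y = 0.2371
  acetaldehyde: x = 0.2999, y = 0.4277
  chloroform: x = 0.6301, y = 0.3352

y_acetaldehyde = 0.4277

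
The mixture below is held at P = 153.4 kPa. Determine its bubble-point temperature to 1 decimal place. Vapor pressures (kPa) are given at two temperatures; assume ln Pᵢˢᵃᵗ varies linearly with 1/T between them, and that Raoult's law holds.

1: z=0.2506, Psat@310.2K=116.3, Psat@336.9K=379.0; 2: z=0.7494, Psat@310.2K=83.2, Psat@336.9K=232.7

T = 322.4 K

Bubble-point temperature: ΣzᵢPᵢˢᵃᵗ(T) = P. Interpolate ln Pᵢˢᵃᵗ = aᵢ + bᵢ/T.
  T = 310.2 K: ΣzᵢPᵢˢᵃᵗ = 91.49 kPa
  T = 336.9 K: ΣzᵢPᵢˢᵃᵗ = 269.36 kPa
  T = 323.5 K: ΣzᵢPᵢˢᵃᵗ = 160.10 kPa
  T = 316.9 K: ΣzᵢPᵢˢᵃᵗ = 121.98 kPa
  T = 320.2 K: ΣzᵢPᵢˢᵃᵗ = 139.93 kPa
  T = 321.9 K: ΣzᵢPᵢˢᵃᵗ = 150.03 kPa
Interpolating between 321.9 K and 323.5 K gives T ≈ 322.4 K.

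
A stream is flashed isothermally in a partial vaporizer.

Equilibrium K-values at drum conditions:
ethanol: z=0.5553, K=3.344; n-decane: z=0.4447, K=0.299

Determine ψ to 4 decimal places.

Material balance + equilibrium reduce to Σ zᵢ(Kᵢ−1)/(1+ψ(Kᵢ−1)) = 0.
Feasibility: ΣzᵢKᵢ = 1.9899, Σzᵢ/Kᵢ = 1.6533 — both > 1, two phases present.
Newton iteration, ψ⁰ = 0.5:
  ψ = 0.5000: g = 0.11931, g' = -1.1647 → ψ = 0.6024
Converged at ψ = 0.6024.

ψ = 0.6024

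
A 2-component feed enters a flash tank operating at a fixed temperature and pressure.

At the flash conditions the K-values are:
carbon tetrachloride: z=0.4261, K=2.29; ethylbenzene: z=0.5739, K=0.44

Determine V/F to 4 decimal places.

V/F = 0.3160

Rachford–Rice: g(V/F) = Σ zᵢ(Kᵢ−1)/(1+V/F(Kᵢ−1)) = 0.
Feasibility: ΣzᵢKᵢ = 1.2283, Σzᵢ/Kᵢ = 1.4904 — both > 1, two phases present.
Binary case is linear: z₁(K₁−1)(1+V/F(K₂−1)) + z₂(K₂−1)(1+V/F(K₁−1)) = 0
⇒ V/F = [z₁(K₁−1)+z₂(K₂−1)] / [−(K₁−1)(K₂−1)] = 0.22828/0.72240 = 0.3160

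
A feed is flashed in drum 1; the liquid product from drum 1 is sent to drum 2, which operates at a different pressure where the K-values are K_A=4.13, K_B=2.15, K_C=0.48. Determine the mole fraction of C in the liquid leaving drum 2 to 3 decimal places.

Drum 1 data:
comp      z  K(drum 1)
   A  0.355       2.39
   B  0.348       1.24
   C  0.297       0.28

Drum 1:
Material balance + equilibrium reduce to Σ zᵢ(Kᵢ−1)/(1+ψ₁(Kᵢ−1)) = 0.
g(0) = ΣzᵢKᵢ − 1 = 0.363 and g(1) = 1 − Σzᵢ/Kᵢ = -0.490, so a root lies in (0, 1).
Newton–Raphson from ψ₁ = 0.5:
  ψ₁ = 0.500: g = 0.0316, g' = -0.631 → ψ₁ = 0.550
  ψ₁ = 0.550: g = -0.0006, g' = -0.658 → ψ₁ = 0.549
Converged at ψ₁ = 0.549.
Drum-1 compositions:
  A: x = 0.201, y = 0.481
  B: x = 0.307, y = 0.381
  C: x = 0.491, y = 0.138
Drum-2 feed = drum-1 liquid: z₂ = (0.2013, 0.3075, 0.4912).
Drum 2:
Let ψ₂ = V/F and solve Σ zᵢ(Kᵢ−1)/(1+ψ₂(Kᵢ−1)) = 0.
Check two-phase: ΣzᵢKᵢ = 1.728 > 1 and Σzᵢ/Kᵢ = 1.215 > 1, so g(0) = 0.728 > 0 and g(1) = -0.215 < 0.
Newton iteration, ψ₂⁰ = 0.31:
  ψ₂ = 0.310: g = 0.2760, g' = -0.918 → ψ₂ = 0.611
  ψ₂ = 0.611: g = 0.0499, g' = -0.658 → ψ₂ = 0.687
Converged at ψ₂ = 0.687.
  A: x = 0.064, y = 0.264
  B: x = 0.172, y = 0.369
  C: x = 0.764, y = 0.367

x_C (drum 2) = 0.764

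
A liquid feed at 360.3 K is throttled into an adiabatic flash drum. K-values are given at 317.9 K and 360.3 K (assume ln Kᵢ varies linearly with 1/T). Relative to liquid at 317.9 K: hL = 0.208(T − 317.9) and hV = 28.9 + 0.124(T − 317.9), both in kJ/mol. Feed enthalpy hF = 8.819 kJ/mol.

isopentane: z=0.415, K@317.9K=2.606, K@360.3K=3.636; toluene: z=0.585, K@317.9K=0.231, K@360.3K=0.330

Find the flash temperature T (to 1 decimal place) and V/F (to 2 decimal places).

Adiabatic flash: solve Rachford–Rice at each trial T, then check hF = ψ·hV(T) + (1−ψ)·hL(T).
  T = 317.9 K: K = (2.606, 0.231), RR gives ψ = 0.175, H_out = 5.069 kJ/mol
  T = 360.3 K: K = (3.636, 0.330), RR gives ψ = 0.397, H_out = 18.891 kJ/mol
  T = 339.1 K: K = (3.110, 0.279), RR gives ψ = 0.299, H_out = 12.506 kJ/mol
  T = 328.5 K: K = (2.855, 0.255), RR gives ψ = 0.242, H_out = 8.970 kJ/mol
  T = 323.2 K: K = (2.730, 0.243), RR gives ψ = 0.210, H_out = 7.074 kJ/mol
  T = 325.9 K: K = (2.793, 0.249), RR gives ψ = 0.226, H_out = 8.052 kJ/mol
  T = 327.2 K: K = (2.824, 0.252), RR gives ψ = 0.234, H_out = 8.514 kJ/mol
Linear interpolation between T = 327.2 (H_out = 8.514) and T = 328.5 (H_out = 8.970) on hF = 8.819 gives T ≈ 328.1 K, at which ψ = 0.24.

T = 328.1 K, V/F = 0.24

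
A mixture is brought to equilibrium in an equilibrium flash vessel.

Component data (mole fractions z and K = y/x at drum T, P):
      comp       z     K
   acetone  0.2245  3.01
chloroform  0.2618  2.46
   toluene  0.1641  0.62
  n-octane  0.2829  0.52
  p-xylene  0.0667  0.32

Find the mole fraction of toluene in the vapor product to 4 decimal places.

Material balance + equilibrium reduce to Σ zᵢ(Kᵢ−1)/(1+ψ(Kᵢ−1)) = 0.
Feasibility: ΣzᵢKᵢ = 1.5900, Σzᵢ/Kᵢ = 1.1982 — both > 1, two phases present.
Iterate (Newton) starting at ψ = 0.5:
  ψ = 0.5000: g = 0.12162, g' = -0.6318 → ψ = 0.6925
  ψ = 0.6925: g = 0.00497, g' = -0.5966 → ψ = 0.7008
Converged at ψ = 0.7008.
Compositions from xᵢ = zᵢ/(1+ψ(Kᵢ−1)), yᵢ = Kᵢxᵢ:
  acetone: x = 0.0932, y = 0.2806
  chloroform: x = 0.1294, y = 0.3183
  toluene: x = 0.2237, y = 0.1387
  n-octane: x = 0.4263, y = 0.2217
  p-xylene: x = 0.1274, y = 0.0408

y_toluene = 0.1387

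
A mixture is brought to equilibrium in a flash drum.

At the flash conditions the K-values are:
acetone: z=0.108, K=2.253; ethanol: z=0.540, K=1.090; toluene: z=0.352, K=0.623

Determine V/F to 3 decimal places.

V/F = 0.275

Rachford–Rice: g(V/F) = Σ zᵢ(Kᵢ−1)/(1+V/F(Kᵢ−1)) = 0.
Feasibility: ΣzᵢKᵢ = 1.051, Σzᵢ/Kᵢ = 1.108 — both > 1, two phases present.
Newton iteration, V/F⁰ = 0.55:
  V/F = 0.550: g = -0.0410, g' = -0.143 → V/F = 0.263
  V/F = 0.263: g = 0.0019, g' = -0.162 → V/F = 0.275
Converged at V/F = 0.275.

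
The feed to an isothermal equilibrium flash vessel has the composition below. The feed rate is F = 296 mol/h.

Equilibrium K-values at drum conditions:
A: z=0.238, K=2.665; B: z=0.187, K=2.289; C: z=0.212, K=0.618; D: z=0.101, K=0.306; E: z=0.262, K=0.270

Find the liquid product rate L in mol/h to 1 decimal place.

Material balance + equilibrium reduce to Σ zᵢ(Kᵢ−1)/(1+β(Kᵢ−1)) = 0.
Feasibility: ΣzᵢKᵢ = 1.295, Σzᵢ/Kᵢ = 1.814 — both > 1, two phases present.
Newton–Raphson from β = 0.55:
  β = 0.550: g = -0.1876, g' = -0.853 → β = 0.330
  β = 0.330: g = -0.0107, g' = -0.792 → β = 0.317
Converged at β = 0.317.
Then V = β·F = 0.3165·296 = 93.7 mol/h and L = F − V = 202.3 mol/h.

L = 202.3 mol/h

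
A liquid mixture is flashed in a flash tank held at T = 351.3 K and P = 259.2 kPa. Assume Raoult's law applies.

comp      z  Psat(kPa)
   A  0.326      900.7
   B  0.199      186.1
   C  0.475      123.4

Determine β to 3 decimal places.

β = 0.438

Raoult's law: Kᵢ = Pᵢˢᵃᵗ/P = Pᵢˢᵃᵗ/259.2.
  K_A = 900.7/259.2 = 3.47492, K_B = 186.1/259.2 = 0.71798, K_C = 123.4/259.2 = 0.47608
Material balance + equilibrium reduce to Σ zᵢ(Kᵢ−1)/(1+β(Kᵢ−1)) = 0.
g(0) = ΣzᵢKᵢ − 1 = 0.502 and g(1) = 1 − Σzᵢ/Kᵢ = -0.369, so a root lies in (0, 1).
Iterate (Newton) starting at β = 0.53:
  β = 0.530: g = -0.0615, g' = -0.645 → β = 0.435
  β = 0.435: g = 0.0024, g' = -0.703 → β = 0.438
Converged at β = 0.438.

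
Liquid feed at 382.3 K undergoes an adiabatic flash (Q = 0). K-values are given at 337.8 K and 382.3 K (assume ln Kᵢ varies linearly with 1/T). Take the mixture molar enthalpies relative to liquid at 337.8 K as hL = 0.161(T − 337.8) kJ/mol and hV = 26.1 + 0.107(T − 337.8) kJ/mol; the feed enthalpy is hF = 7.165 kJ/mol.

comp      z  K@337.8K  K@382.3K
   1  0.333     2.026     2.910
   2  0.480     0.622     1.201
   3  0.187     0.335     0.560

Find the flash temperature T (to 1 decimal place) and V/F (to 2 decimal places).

Adiabatic flash: solve Rachford–Rice at each trial T, then check hF = ψ·hV(T) + (1−ψ)·hL(T).
  T = 337.8 K: K = (2.026, 0.622, 0.335), RR gives ψ = 0.074, H_out = 1.937 kJ/mol
  T = 382.3 K: K = (2.910, 1.201, 0.560), RR gives ψ = 1.000, H_out = 30.861 kJ/mol
  T = 360.1 K: K = (2.456, 0.883, 0.440), RR gives ψ = 0.720, H_out = 21.511 kJ/mol
  T = 349.0 K: K = (2.239, 0.746, 0.386), RR gives ψ = 0.369, H_out = 11.207 kJ/mol
  T = 343.4 K: K = (2.131, 0.682, 0.360), RR gives ψ = 0.216, H_out = 6.476 kJ/mol
  T = 346.2 K: K = (2.185, 0.713, 0.373), RR gives ψ = 0.291, H_out = 8.808 kJ/mol
  T = 344.8 K: K = (2.158, 0.698, 0.366), RR gives ψ = 0.253, H_out = 7.634 kJ/mol
Linear interpolation between T = 343.4 (H_out = 6.476) and T = 344.8 (H_out = 7.634) on hF = 7.165 gives T ≈ 344.2 K, at which ψ = 0.24.

T = 344.2 K, V/F = 0.24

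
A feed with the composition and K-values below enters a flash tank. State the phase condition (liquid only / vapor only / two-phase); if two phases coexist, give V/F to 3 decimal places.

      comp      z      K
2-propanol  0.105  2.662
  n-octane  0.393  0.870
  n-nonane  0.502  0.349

liquid only

ΣzᵢKᵢ = 0.797; Σzᵢ/Kᵢ = 1.930.
Since ΣzᵢKᵢ < 1 the mixture is below its bubble point — single liquid phase.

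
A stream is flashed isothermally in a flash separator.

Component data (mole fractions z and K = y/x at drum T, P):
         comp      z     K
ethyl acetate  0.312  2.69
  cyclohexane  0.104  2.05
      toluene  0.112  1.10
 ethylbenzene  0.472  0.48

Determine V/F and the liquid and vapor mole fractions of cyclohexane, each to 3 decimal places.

V/F = 0.567, x_cyclohexane = 0.065, y_cyclohexane = 0.134

Rachford–Rice: g(V/F) = Σ zᵢ(Kᵢ−1)/(1+V/F(Kᵢ−1)) = 0.
Check two-phase: ΣzᵢKᵢ = 1.402 > 1 and Σzᵢ/Kᵢ = 1.252 > 1, so g(0) = 0.402 > 0 and g(1) = -0.252 < 0.
Iterate (Newton) starting at V/F = 0.33:
  V/F = 0.330: g = 0.1342, g' = -0.618 → V/F = 0.547
  V/F = 0.547: g = 0.0108, g' = -0.537 → V/F = 0.567
Converged at V/F = 0.567.
Compositions from xᵢ = zᵢ/(1+V/F(Kᵢ−1)), yᵢ = Kᵢxᵢ:
  ethyl acetate: x = 0.159, y = 0.428
  cyclohexane: x = 0.065, y = 0.134
  toluene: x = 0.106, y = 0.117
  ethylbenzene: x = 0.670, y = 0.321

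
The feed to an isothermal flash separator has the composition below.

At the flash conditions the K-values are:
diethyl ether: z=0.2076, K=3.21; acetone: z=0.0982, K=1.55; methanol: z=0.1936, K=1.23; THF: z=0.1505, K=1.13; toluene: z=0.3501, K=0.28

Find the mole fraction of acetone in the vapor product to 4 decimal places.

Rachford–Rice: g(V/F) = Σ zᵢ(Kᵢ−1)/(1+V/F(Kᵢ−1)) = 0.
Feasibility: ΣzᵢKᵢ = 1.3248, Σzᵢ/Kᵢ = 1.6690 — both > 1, two phases present.
Newton iteration, V/F⁰ = 0.5:
  V/F = 0.5000: g = -0.07524, g' = -0.7007 → V/F = 0.3926
  V/F = 0.3926: g = -0.00189, g' = -0.6744 → V/F = 0.3898
Converged at V/F = 0.3898.
Compositions from xᵢ = zᵢ/(1+V/F(Kᵢ−1)), yᵢ = Kᵢxᵢ:
  diethyl ether: x = 0.1115, y = 0.3580
  acetone: x = 0.0809, y = 0.1253
  methanol: x = 0.1777, y = 0.2185
  THF: x = 0.1432, y = 0.1619
  toluene: x = 0.4867, y = 0.1363

y_acetone = 0.1253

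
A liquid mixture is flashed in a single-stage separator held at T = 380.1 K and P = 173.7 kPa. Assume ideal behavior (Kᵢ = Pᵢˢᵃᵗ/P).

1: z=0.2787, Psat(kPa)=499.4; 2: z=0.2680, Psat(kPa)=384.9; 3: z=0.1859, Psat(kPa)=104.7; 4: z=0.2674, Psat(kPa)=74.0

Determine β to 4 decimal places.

β = 0.7712

Raoult's law: Kᵢ = Pᵢˢᵃᵗ/P = Pᵢˢᵃᵗ/173.7.
  K_1 = 499.4/173.7 = 2.875072, K_2 = 384.9/173.7 = 2.215889, K_3 = 104.7/173.7 = 0.602763, K_4 = 74.0/173.7 = 0.426022
Iterate (Newton) starting at β = 0.63:
  β = 0.6300: g = 0.08518, g' = -0.6013 → β = 0.7716
  β = 0.7716: g = -0.00030, g' = -0.6140 → β = 0.7712
Converged at β = 0.7712.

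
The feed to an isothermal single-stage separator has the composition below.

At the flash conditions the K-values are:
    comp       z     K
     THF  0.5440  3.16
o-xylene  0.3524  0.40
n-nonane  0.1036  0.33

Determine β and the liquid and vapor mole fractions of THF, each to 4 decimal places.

Rachford–Rice: g(β) = Σ zᵢ(Kᵢ−1)/(1+β(Kᵢ−1)) = 0.
Feasibility: ΣzᵢKᵢ = 1.8942, Σzᵢ/Kᵢ = 1.3671 — both > 1, two phases present.
Newton–Raphson from β = 0.4:
  β = 0.4000: g = 0.25735, g' = -1.0369 → β = 0.6482
  β = 0.6482: g = 0.02088, g' = -0.9257 → β = 0.6707
Converged at β = 0.6707.
Compositions from xᵢ = zᵢ/(1+β(Kᵢ−1)), yᵢ = Kᵢxᵢ:
  THF: x = 0.2222, y = 0.7020
  o-xylene: x = 0.5897, y = 0.2359
  n-nonane: x = 0.1881, y = 0.0621

β = 0.6707, x_THF = 0.2222, y_THF = 0.7020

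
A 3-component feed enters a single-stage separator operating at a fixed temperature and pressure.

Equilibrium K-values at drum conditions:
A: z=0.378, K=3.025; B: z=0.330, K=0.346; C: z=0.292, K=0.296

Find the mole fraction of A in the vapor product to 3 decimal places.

Rachford–Rice: g(ψ) = Σ zᵢ(Kᵢ−1)/(1+ψ(Kᵢ−1)) = 0.
g(0) = ΣzᵢKᵢ − 1 = 0.344 and g(1) = 1 − Σzᵢ/Kᵢ = -1.065, so a root lies in (0, 1).
Iterate (Newton) starting at ψ = 0.5:
  ψ = 0.500: g = -0.2576, g' = -1.039 → ψ = 0.252
  ψ = 0.252: g = -0.0016, g' = -1.096 → ψ = 0.251
Converged at ψ = 0.251.
Compositions from xᵢ = zᵢ/(1+ψ(Kᵢ−1)), yᵢ = Kᵢxᵢ:
  A: x = 0.251, y = 0.758
  B: x = 0.395, y = 0.137
  C: x = 0.355, y = 0.105

y_A = 0.758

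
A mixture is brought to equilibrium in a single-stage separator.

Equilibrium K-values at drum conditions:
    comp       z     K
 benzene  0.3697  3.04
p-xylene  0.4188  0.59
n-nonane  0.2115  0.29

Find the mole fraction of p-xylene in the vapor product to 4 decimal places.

Material balance + equilibrium reduce to Σ zᵢ(Kᵢ−1)/(1+ψ(Kᵢ−1)) = 0.
g(0) = ΣzᵢKᵢ − 1 = 0.4323 and g(1) = 1 − Σzᵢ/Kᵢ = -0.5608, so a root lies in (0, 1).
Newton iteration, ψ⁰ = 0.62:
  ψ = 0.6200: g = -0.16548, g' = -0.7667 → ψ = 0.4042
  ψ = 0.4042: g = -0.00306, g' = -0.7730 → ψ = 0.4002
Converged at ψ = 0.4002.
Compositions from xᵢ = zᵢ/(1+ψ(Kᵢ−1)), yᵢ = Kᵢxᵢ:
  benzene: x = 0.2035, y = 0.6187
  p-xylene: x = 0.5010, y = 0.2956
  n-nonane: x = 0.2955, y = 0.0857

y_p-xylene = 0.2956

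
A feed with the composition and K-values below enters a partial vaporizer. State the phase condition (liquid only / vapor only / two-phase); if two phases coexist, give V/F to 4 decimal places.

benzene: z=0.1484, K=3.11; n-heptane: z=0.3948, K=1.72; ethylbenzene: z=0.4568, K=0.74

ΣzᵢKᵢ = 1.4786; Σzᵢ/Kᵢ = 0.8945.
Since Σzᵢ/Kᵢ < 1 the mixture is above its dew point — single vapor phase.

vapor only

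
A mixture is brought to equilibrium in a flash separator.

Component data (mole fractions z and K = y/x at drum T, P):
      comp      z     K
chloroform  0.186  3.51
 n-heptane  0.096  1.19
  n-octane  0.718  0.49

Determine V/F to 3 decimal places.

Newton iteration, V/F⁰ = 0.5:
  V/F = 0.500: g = -0.2678, g' = -0.570 → V/F = 0.030
  V/F = 0.030: g = 0.0805, g' = -1.210 → V/F = 0.096
  V/F = 0.096: g = 0.0086, g' = -0.969 → V/F = 0.105
Converged at V/F = 0.105.

V/F = 0.105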